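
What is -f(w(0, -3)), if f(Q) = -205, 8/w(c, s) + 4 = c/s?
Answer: 205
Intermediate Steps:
w(c, s) = 8/(-4 + c/s)
-f(w(0, -3)) = -1*(-205) = 205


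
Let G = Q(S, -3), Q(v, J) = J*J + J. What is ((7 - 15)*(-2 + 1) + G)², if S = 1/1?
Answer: 196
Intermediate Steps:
S = 1
Q(v, J) = J + J² (Q(v, J) = J² + J = J + J²)
G = 6 (G = -3*(1 - 3) = -3*(-2) = 6)
((7 - 15)*(-2 + 1) + G)² = ((7 - 15)*(-2 + 1) + 6)² = (-8*(-1) + 6)² = (8 + 6)² = 14² = 196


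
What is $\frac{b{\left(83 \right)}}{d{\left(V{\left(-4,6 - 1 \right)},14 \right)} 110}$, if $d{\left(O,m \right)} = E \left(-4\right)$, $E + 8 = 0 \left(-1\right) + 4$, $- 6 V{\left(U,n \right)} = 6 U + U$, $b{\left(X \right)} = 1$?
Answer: $\frac{1}{1760} \approx 0.00056818$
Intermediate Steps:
$V{\left(U,n \right)} = - \frac{7 U}{6}$ ($V{\left(U,n \right)} = - \frac{6 U + U}{6} = - \frac{7 U}{6}$)
$E = -4$ ($E = -8 + \left(0 \left(-1\right) + 4\right) = -8 + \left(0 + 4\right) = -8 + 4 = -4$)
$d{\left(O,m \right)} = 16$ ($d{\left(O,m \right)} = \left(-4\right) \left(-4\right) = 16$)
$\frac{b{\left(83 \right)}}{d{\left(V{\left(-4,6 - 1 \right)},14 \right)} 110} = 1 \frac{1}{16 \cdot 110} = 1 \cdot \frac{1}{1760} = \frac{1}{1760}$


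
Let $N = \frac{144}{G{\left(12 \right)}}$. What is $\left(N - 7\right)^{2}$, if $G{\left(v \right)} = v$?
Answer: $25$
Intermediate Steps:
$N = 12$ ($N = \frac{144}{12} = 144 \cdot \frac{1}{12} = 12$)
$\left(N - 7\right)^{2} = \left(12 - 7\right)^{2} = 5^{2} = 25$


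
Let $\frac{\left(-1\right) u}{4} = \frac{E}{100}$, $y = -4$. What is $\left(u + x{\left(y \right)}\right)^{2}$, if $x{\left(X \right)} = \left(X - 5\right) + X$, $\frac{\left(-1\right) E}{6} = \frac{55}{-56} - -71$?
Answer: $\frac{7091569}{490000} \approx 14.473$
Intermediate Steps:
$E = - \frac{11763}{28}$ ($E = - 6 \left(\frac{55}{-56} - -71\right) = - 6 \left(55 \left(- \frac{1}{56}\right) + 71\right) = - 6 \left(- \frac{55}{56} + 71\right) = \left(-6\right) \frac{3921}{56} = - \frac{11763}{28} \approx -420.11$)
$x{\left(X \right)} = -5 + 2 X$ ($x{\left(X \right)} = \left(-5 + X\right) + X = -5 + 2 X$)
$u = \frac{11763}{700}$ ($u = - 4 \left(- \frac{11763}{28 \cdot 100}\right) = - 4 \left(\left(- \frac{11763}{28}\right) \frac{1}{100}\right) = \left(-4\right) \left(- \frac{11763}{2800}\right) = \frac{11763}{700} \approx 16.804$)
$\left(u + x{\left(y \right)}\right)^{2} = \left(\frac{11763}{700} + \left(-5 + 2 \left(-4\right)\right)\right)^{2} = \left(\frac{11763}{700} - 13\right)^{2} = \left(\frac{2663}{700}\right)^{2} = \frac{7091569}{490000}$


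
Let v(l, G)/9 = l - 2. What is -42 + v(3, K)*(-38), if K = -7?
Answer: -384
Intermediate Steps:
v(l, G) = -18 + 9*l (v(l, G) = 9*(l - 2) = 9*(-2 + l) = -18 + 9*l)
-42 + v(3, K)*(-38) = -42 + (-18 + 9*3)*(-38) = -42 + (-18 + 27)*(-38) = -42 + 9*(-38) = -42 - 342 = -384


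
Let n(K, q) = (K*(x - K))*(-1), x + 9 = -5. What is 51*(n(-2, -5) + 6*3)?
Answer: -306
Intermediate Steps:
x = -14 (x = -9 - 5 = -14)
n(K, q) = -K*(-14 - K) (n(K, q) = (K*(-14 - K))*(-1) = -K*(-14 - K))
51*(n(-2, -5) + 6*3) = 51*(-2*(14 - 2) + 6*3) = 51*(-2*12 + 18) = 51*(-24 + 18) = 51*(-6) = -306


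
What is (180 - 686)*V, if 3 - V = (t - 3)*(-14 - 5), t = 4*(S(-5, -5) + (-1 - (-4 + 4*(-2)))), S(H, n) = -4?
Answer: -241868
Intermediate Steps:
t = 28 (t = 4*(-4 + (-1 - (-4 + 4*(-2)))) = 4*(-4 + (-1 - (-4 - 8))) = 4*(-4 + (-1 - 1*(-12))) = 4*(-4 + (-1 + 12)) = 4*(-4 + 11) = 4*7 = 28)
V = 478 (V = 3 - (28 - 3)*(-14 - 5) = 3 - 25*(-19) = 3 - 1*(-475) = 3 + 475 = 478)
(180 - 686)*V = (180 - 686)*478 = -506*478 = -241868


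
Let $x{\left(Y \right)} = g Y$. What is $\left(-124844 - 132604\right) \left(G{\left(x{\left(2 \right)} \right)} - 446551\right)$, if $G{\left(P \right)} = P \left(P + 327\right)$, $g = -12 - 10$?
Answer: $118169404344$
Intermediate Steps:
$g = -22$ ($g = -12 - 10 = -22$)
$x{\left(Y \right)} = - 22 Y$
$G{\left(P \right)} = P \left(327 + P\right)$
$\left(-124844 - 132604\right) \left(G{\left(x{\left(2 \right)} \right)} - 446551\right) = \left(-124844 - 132604\right) \left(\left(-22\right) 2 \left(327 - 44\right) - 446551\right) = - 257448 \left(- 44 \left(327 - 44\right) - 446551\right) = - 257448 \left(\left(-44\right) 283 - 446551\right) = - 257448 \left(-12452 - 446551\right) = \left(-257448\right) \left(-459003\right) = 118169404344$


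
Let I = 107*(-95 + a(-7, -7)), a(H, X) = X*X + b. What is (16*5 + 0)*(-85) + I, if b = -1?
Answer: -11829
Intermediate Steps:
a(H, X) = -1 + X**2 (a(H, X) = X*X - 1 = X**2 - 1 = -1 + X**2)
I = -5029 (I = 107*(-95 + (-1 + (-7)**2)) = 107*(-95 + (-1 + 49)) = 107*(-95 + 48) = 107*(-47) = -5029)
(16*5 + 0)*(-85) + I = (16*5 + 0)*(-85) - 5029 = (80 + 0)*(-85) - 5029 = 80*(-85) - 5029 = -6800 - 5029 = -11829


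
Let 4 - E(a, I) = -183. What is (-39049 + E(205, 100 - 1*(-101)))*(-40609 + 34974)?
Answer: 218987370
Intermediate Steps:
E(a, I) = 187 (E(a, I) = 4 - 1*(-183) = 4 + 183 = 187)
(-39049 + E(205, 100 - 1*(-101)))*(-40609 + 34974) = (-39049 + 187)*(-40609 + 34974) = -38862*(-5635) = 218987370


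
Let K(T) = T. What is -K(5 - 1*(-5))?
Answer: -10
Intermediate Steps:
-K(5 - 1*(-5)) = -(5 - 1*(-5)) = -(5 + 5) = -1*10 = -10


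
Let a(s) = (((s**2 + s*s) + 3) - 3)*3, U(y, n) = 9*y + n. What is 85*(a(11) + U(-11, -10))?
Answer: 52445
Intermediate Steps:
U(y, n) = n + 9*y
a(s) = 6*s**2 (a(s) = (((s**2 + s**2) + 3) - 3)*3 = ((2*s**2 + 3) - 3)*3 = ((3 + 2*s**2) - 3)*3 = (2*s**2)*3 = 6*s**2)
85*(a(11) + U(-11, -10)) = 85*(6*11**2 + (-10 + 9*(-11))) = 85*(6*121 + (-10 - 99)) = 85*(726 - 109) = 85*617 = 52445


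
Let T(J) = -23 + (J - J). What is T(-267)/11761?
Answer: -23/11761 ≈ -0.0019556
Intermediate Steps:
T(J) = -23 (T(J) = -23 + 0 = -23)
T(-267)/11761 = -23/11761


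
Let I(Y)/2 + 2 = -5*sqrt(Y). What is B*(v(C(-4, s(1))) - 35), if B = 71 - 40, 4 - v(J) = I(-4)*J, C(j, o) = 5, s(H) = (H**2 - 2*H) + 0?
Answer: -341 + 3100*I ≈ -341.0 + 3100.0*I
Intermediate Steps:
I(Y) = -4 - 10*sqrt(Y) (I(Y) = -4 + 2*(-5*sqrt(Y)) = -4 - 10*sqrt(Y))
s(H) = H**2 - 2*H
v(J) = 4 - J*(-4 - 20*I) (v(J) = 4 - (-4 - 20*I)*J = 4 - J*(-4 - 20*I))
B = 31
B*(v(C(-4, s(1))) - 35) = 31*((4 + 5*(4 + 20*I)) - 35) = 31*((4 + (20 + 100*I)) - 35) = 31*((24 + 100*I) - 35) = 31*(-11 + 100*I) = -341 + 3100*I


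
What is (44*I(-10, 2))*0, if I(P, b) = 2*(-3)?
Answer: 0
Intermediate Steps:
I(P, b) = -6
(44*I(-10, 2))*0 = (44*(-6))*0 = -264*0 = 0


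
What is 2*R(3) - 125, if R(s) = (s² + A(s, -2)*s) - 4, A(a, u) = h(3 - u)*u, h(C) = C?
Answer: -175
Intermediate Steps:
A(a, u) = u*(3 - u) (A(a, u) = (3 - u)*u = u*(3 - u))
R(s) = -4 + s² - 10*s (R(s) = (s² + (-2*(3 - 1*(-2)))*s) - 4 = (s² + (-2*(3 + 2))*s) - 4 = (s² + (-2*5)*s) - 4 = (s² - 10*s) - 4 = -4 + s² - 10*s)
2*R(3) - 125 = 2*(-4 + 3² - 10*3) - 125 = 2*(-4 + 9 - 30) - 125 = 2*(-25) - 125 = -50 - 125 = -175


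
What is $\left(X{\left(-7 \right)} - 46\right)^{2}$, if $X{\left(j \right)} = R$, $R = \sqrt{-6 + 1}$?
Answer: $\left(46 - i \sqrt{5}\right)^{2} \approx 2111.0 - 205.72 i$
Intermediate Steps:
$R = i \sqrt{5}$ ($R = \sqrt{-5} = i \sqrt{5} \approx 2.2361 i$)
$X{\left(j \right)} = i \sqrt{5}$
$\left(X{\left(-7 \right)} - 46\right)^{2} = \left(i \sqrt{5} - 46\right)^{2} = \left(-46 + i \sqrt{5}\right)^{2}$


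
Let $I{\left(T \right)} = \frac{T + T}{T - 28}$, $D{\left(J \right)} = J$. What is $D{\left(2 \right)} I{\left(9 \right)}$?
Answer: $- \frac{36}{19} \approx -1.8947$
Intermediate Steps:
$I{\left(T \right)} = \frac{2 T}{-28 + T}$
$D{\left(2 \right)} I{\left(9 \right)} = 2 \cdot 2 \cdot 9 \frac{1}{-28 + 9} = 2 \cdot 2 \cdot 9 \frac{1}{-19} = 2 \cdot 2 \cdot 9 \left(- \frac{1}{19}\right) = 2 \left(- \frac{18}{19}\right) = - \frac{36}{19}$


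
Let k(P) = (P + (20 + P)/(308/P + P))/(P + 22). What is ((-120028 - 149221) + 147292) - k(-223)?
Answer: -1226585957191/10057437 ≈ -1.2196e+5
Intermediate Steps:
k(P) = (P + (20 + P)/(P + 308/P))/(22 + P)
((-120028 - 149221) + 147292) - k(-223) = ((-120028 - 149221) + 147292) - (-223)*(328 - 223 + (-223)²)/(6776 + (-223)³ + 22*(-223)² + 308*(-223)) = (-269249 + 147292) - (-223)*(328 - 223 + 49729)/(6776 - 11089567 + 22*49729 - 68684) = -121957 - (-223)*49834/(6776 - 11089567 + 1094038 - 68684) = -121957 - (-223)*49834/(-10057437) = -121957 - (-223)*(-1)*49834/10057437 = -121957 - 1*11112982/10057437 = -121957 - 11112982/10057437 = -1226585957191/10057437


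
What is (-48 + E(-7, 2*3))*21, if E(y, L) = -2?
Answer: -1050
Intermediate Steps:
(-48 + E(-7, 2*3))*21 = (-48 - 2)*21 = -50*21 = -1050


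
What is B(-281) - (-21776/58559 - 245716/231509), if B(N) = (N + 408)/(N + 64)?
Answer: 80471858969/94898548717 ≈ 0.84798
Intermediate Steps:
B(N) = (408 + N)/(64 + N)
B(-281) - (-21776/58559 - 245716/231509) = (408 - 281)/(64 - 281) - (-21776/58559 - 245716/231509) = 127/(-217) - (-21776*1/58559 - 245716*1/231509) = -1/217*127 - (-21776/58559 - 245716/231509) = -127/217 - 1*(-19430223228/13556935531) = -127/217 + 19430223228/13556935531 = 80471858969/94898548717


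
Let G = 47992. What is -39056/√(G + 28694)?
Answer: -19528*√76686/38343 ≈ -141.04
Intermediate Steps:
-39056/√(G + 28694) = -39056/√(47992 + 28694) = -39056*√76686/76686 = -19528*√76686/38343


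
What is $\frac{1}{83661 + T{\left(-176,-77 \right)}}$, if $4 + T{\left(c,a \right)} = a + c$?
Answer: $\frac{1}{83404} \approx 1.199 \cdot 10^{-5}$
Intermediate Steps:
$T{\left(c,a \right)} = -4 + a + c$ ($T{\left(c,a \right)} = -4 + \left(a + c\right) = -4 + a + c$)
$\frac{1}{83661 + T{\left(-176,-77 \right)}} = \frac{1}{83661 - 257} = \frac{1}{83404}$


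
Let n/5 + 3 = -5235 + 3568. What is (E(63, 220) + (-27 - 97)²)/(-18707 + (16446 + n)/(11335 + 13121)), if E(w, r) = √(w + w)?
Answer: -47004432/57186287 - 9171*√14/57186287 ≈ -0.82255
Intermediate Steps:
n = -8350 (n = -15 + 5*(-5235 + 3568) = -15 + 5*(-1667) = -15 - 8335 = -8350)
E(w, r) = √2*√w (E(w, r) = √(2*w) = √2*√w)
(E(63, 220) + (-27 - 97)²)/(-18707 + (16446 + n)/(11335 + 13121)) = (√2*√63 + (-27 - 97)²)/(-18707 + (16446 - 8350)/(11335 + 13121)) = (√2*(3*√7) + (-124)²)/(-18707 + 8096/24456) = (3*√14 + 15376)/(-18707 + 8096*(1/24456)) = (15376 + 3*√14)/(-18707 + 1012/3057) = (15376 + 3*√14)/(-57186287/3057) = (15376 + 3*√14)*(-3057/57186287) = -47004432/57186287 - 9171*√14/57186287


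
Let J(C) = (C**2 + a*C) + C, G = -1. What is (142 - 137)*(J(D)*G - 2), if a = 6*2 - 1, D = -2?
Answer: 90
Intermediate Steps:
a = 11 (a = 12 - 1 = 11)
J(C) = C**2 + 12*C (J(C) = (C**2 + 11*C) + C = C**2 + 12*C)
(142 - 137)*(J(D)*G - 2) = (142 - 137)*(-2*(12 - 2)*(-1) - 2) = 5*(-2*10*(-1) - 2) = 5*(-20*(-1) - 2) = 5*(20 - 2) = 5*18 = 90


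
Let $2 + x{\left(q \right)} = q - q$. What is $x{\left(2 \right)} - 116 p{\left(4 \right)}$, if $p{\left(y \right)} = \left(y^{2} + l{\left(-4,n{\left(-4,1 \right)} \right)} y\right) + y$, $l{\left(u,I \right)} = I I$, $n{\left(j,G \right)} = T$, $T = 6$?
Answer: $-19026$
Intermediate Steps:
$n{\left(j,G \right)} = 6$
$l{\left(u,I \right)} = I^{2}$
$x{\left(q \right)} = -2$ ($x{\left(q \right)} = -2 + \left(q - q\right) = -2 + 0 = -2$)
$p{\left(y \right)} = y^{2} + 37 y$ ($p{\left(y \right)} = \left(y^{2} + 6^{2} y\right) + y = \left(y^{2} + 36 y\right) + y = y^{2} + 37 y$)
$x{\left(2 \right)} - 116 p{\left(4 \right)} = -2 - 116 \cdot 4 \left(37 + 4\right) = -2 - 116 \cdot 4 \cdot 41 = -2 - 19024 = -19026$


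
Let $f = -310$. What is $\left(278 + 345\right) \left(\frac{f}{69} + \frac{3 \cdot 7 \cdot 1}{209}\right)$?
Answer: $- \frac{39461443}{14421} \approx -2736.4$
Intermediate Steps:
$\left(278 + 345\right) \left(\frac{f}{69} + \frac{3 \cdot 7 \cdot 1}{209}\right) = \left(278 + 345\right) \left(- \frac{310}{69} + \frac{3 \cdot 7 \cdot 1}{209}\right) = 623 \left(\left(-310\right) \frac{1}{69} + 21 \cdot 1 \cdot \frac{1}{209}\right) = 623 \left(- \frac{310}{69} + 21 \cdot \frac{1}{209}\right) = 623 \left(- \frac{310}{69} + \frac{21}{209}\right) = 623 \left(- \frac{63341}{14421}\right) = - \frac{39461443}{14421}$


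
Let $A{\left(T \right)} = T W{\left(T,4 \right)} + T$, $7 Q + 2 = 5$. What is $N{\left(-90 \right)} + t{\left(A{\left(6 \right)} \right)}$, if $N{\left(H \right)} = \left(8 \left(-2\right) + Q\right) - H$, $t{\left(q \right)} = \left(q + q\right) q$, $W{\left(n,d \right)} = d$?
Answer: $\frac{13121}{7} \approx 1874.4$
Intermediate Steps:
$Q = \frac{3}{7}$ ($Q = - \frac{2}{7} + \frac{1}{7} \cdot 5 = - \frac{2}{7} + \frac{5}{7} = \frac{3}{7} \approx 0.42857$)
$A{\left(T \right)} = 5 T$ ($A{\left(T \right)} = T 4 + T = 4 T + T = 5 T$)
$t{\left(q \right)} = 2 q^{2}$ ($t{\left(q \right)} = 2 q q = 2 q^{2}$)
$N{\left(H \right)} = - \frac{109}{7} - H$ ($N{\left(H \right)} = \left(8 \left(-2\right) + \frac{3}{7}\right) - H = \left(-16 + \frac{3}{7}\right) - H = - \frac{109}{7} - H$)
$N{\left(-90 \right)} + t{\left(A{\left(6 \right)} \right)} = \left(- \frac{109}{7} - -90\right) + 2 \left(5 \cdot 6\right)^{2} = \left(- \frac{109}{7} + 90\right) + 2 \cdot 30^{2} = \frac{521}{7} + 2 \cdot 900 = \frac{521}{7} + 1800 = \frac{13121}{7}$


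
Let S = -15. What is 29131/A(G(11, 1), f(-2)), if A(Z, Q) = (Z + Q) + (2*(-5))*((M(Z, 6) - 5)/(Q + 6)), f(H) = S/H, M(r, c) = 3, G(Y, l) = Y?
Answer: 1573074/1079 ≈ 1457.9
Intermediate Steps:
f(H) = -15/H
A(Z, Q) = Q + Z + 20/(6 + Q) (A(Z, Q) = (Z + Q) + (2*(-5))*((3 - 5)/(Q + 6)) = (Q + Z) - (-20)/(6 + Q) = (Q + Z) + 20/(6 + Q) = Q + Z + 20/(6 + Q))
29131/A(G(11, 1), f(-2)) = 29131/(((20 + (-15/(-2))² + 6*(-15/(-2)) + 6*11 - 15/(-2)*11)/(6 - 15/(-2)))) = 29131/(((20 + (-15*(-½))² + 6*(-15*(-½)) + 66 - 15*(-½)*11)/(6 - 15*(-½)))) = 29131/(((20 + (15/2)² + 6*(15/2) + 66 + (15/2)*11)/(6 + 15/2))) = 29131/(((20 + 225/4 + 45 + 66 + 165/2)/(27/2))) = 29131/(((2/27)*(1079/4))) = 29131/(1079/54) = 29131*(54/1079) = 1573074/1079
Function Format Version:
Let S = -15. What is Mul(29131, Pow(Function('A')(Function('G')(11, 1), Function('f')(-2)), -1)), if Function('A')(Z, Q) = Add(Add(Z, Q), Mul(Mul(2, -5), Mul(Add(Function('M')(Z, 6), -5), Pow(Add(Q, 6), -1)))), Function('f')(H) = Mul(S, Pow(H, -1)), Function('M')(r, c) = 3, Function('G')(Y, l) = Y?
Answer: Rational(1573074, 1079) ≈ 1457.9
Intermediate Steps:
Function('f')(H) = Mul(-15, Pow(H, -1))
Function('A')(Z, Q) = Add(Q, Z, Mul(20, Pow(Add(6, Q), -1))) (Function('A')(Z, Q) = Add(Add(Z, Q), Mul(Mul(2, -5), Mul(Add(3, -5), Pow(Add(Q, 6), -1)))) = Add(Add(Q, Z), Mul(-10, Mul(-2, Pow(Add(6, Q), -1)))) = Add(Add(Q, Z), Mul(20, Pow(Add(6, Q), -1))) = Add(Q, Z, Mul(20, Pow(Add(6, Q), -1))))
Mul(29131, Pow(Function('A')(Function('G')(11, 1), Function('f')(-2)), -1)) = Mul(29131, Pow(Mul(Pow(Add(6, Mul(-15, Pow(-2, -1))), -1), Add(20, Pow(Mul(-15, Pow(-2, -1)), 2), Mul(6, Mul(-15, Pow(-2, -1))), Mul(6, 11), Mul(Mul(-15, Pow(-2, -1)), 11))), -1)) = Mul(29131, Pow(Mul(Pow(Add(6, Mul(-15, Rational(-1, 2))), -1), Add(20, Pow(Mul(-15, Rational(-1, 2)), 2), Mul(6, Mul(-15, Rational(-1, 2))), 66, Mul(Mul(-15, Rational(-1, 2)), 11))), -1)) = Mul(29131, Pow(Mul(Pow(Add(6, Rational(15, 2)), -1), Add(20, Pow(Rational(15, 2), 2), Mul(6, Rational(15, 2)), 66, Mul(Rational(15, 2), 11))), -1)) = Mul(29131, Pow(Mul(Pow(Rational(27, 2), -1), Add(20, Rational(225, 4), 45, 66, Rational(165, 2))), -1)) = Mul(29131, Pow(Mul(Rational(2, 27), Rational(1079, 4)), -1)) = Mul(29131, Pow(Rational(1079, 54), -1)) = Mul(29131, Rational(54, 1079)) = Rational(1573074, 1079)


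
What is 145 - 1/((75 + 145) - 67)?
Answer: 22184/153 ≈ 144.99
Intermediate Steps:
145 - 1/((75 + 145) - 67) = 145 - 1/(220 - 67) = 145 - 1/153 = 22184/153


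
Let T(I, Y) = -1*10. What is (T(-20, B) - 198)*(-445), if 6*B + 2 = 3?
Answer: 92560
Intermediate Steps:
B = ⅙ (B = -⅓ + (⅙)*3 = -⅓ + ½ = ⅙ ≈ 0.16667)
T(I, Y) = -10
(T(-20, B) - 198)*(-445) = (-10 - 198)*(-445) = -208*(-445) = 92560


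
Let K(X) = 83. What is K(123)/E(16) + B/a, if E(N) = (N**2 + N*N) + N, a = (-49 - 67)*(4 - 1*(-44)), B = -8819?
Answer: 106637/61248 ≈ 1.7411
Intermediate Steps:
a = -5568 (a = -116*(4 + 44) = -116*48 = -5568)
E(N) = N + 2*N**2 (E(N) = (N**2 + N**2) + N = 2*N**2 + N = N + 2*N**2)
K(123)/E(16) + B/a = 83/((16*(1 + 2*16))) - 8819/(-5568) = 83/((16*(1 + 32))) - 8819*(-1/5568) = 83/((16*33)) + 8819/5568 = 83/528 + 8819/5568 = 106637/61248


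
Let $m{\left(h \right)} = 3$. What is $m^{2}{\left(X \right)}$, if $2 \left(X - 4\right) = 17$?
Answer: $9$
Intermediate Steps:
$X = \frac{25}{2}$ ($X = 4 + \frac{1}{2} \cdot 17 = 4 + \frac{17}{2} = \frac{25}{2} \approx 12.5$)
$m^{2}{\left(X \right)} = 3^{2} = 9$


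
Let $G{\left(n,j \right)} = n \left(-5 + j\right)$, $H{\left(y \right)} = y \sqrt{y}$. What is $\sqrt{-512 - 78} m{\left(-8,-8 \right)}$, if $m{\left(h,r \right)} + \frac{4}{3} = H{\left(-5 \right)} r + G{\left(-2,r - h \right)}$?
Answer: $- 200 \sqrt{118} + \frac{26 i \sqrt{590}}{3} \approx -2172.6 + 210.51 i$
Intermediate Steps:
$H{\left(y \right)} = y^{\frac{3}{2}}$
$m{\left(h,r \right)} = \frac{26}{3} - 2 r + 2 h - 5 i r \sqrt{5}$ ($m{\left(h,r \right)} = - \frac{4}{3} + \left(\left(-5\right)^{\frac{3}{2}} r - 2 \left(-5 - \left(h - r\right)\right)\right) = - \frac{4}{3} + \left(- 5 i \sqrt{5} r - 2 \left(-5 + r - h\right)\right) = - \frac{4}{3} - \left(-10 - 2 h + 2 r + 5 i r \sqrt{5}\right) = - \frac{4}{3} + \left(10 - 2 r + 2 h - 5 i r \sqrt{5}\right) = \frac{26}{3} - 2 r + 2 h - 5 i r \sqrt{5}$)
$\sqrt{-512 - 78} m{\left(-8,-8 \right)} = \sqrt{-512 - 78} \left(\frac{26}{3} - -16 + 2 \left(-8\right) - 5 i \left(-8\right) \sqrt{5}\right) = \sqrt{-590} \left(\frac{26}{3} + 16 - 16 + 40 i \sqrt{5}\right) = i \sqrt{590} \left(\frac{26}{3} + 40 i \sqrt{5}\right)$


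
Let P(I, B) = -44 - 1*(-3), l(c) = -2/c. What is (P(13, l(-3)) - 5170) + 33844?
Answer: 28633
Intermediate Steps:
P(I, B) = -41 (P(I, B) = -44 + 3 = -41)
(P(13, l(-3)) - 5170) + 33844 = (-41 - 5170) + 33844 = -5211 + 33844 = 28633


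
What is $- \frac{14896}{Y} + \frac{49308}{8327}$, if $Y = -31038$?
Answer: $\frac{118175764}{18460959} \approx 6.4014$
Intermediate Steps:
$- \frac{14896}{Y} + \frac{49308}{8327} = - \frac{14896}{-31038} + \frac{49308}{8327} = \left(-14896\right) \left(- \frac{1}{31038}\right) + 49308 \cdot \frac{1}{8327} = \frac{1064}{2217} + \frac{49308}{8327} = \frac{118175764}{18460959}$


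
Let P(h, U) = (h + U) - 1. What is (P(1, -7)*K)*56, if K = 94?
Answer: -36848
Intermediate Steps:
P(h, U) = -1 + U + h (P(h, U) = (U + h) - 1 = -1 + U + h)
(P(1, -7)*K)*56 = ((-1 - 7 + 1)*94)*56 = -7*94*56 = -658*56 = -36848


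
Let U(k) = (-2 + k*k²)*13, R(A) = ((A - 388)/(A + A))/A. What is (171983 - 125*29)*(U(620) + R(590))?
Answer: 90787530423751644679/174050 ≈ 5.2162e+14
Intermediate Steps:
R(A) = (-388 + A)/(2*A²) (R(A) = ((-388 + A)/((2*A)))/A = ((-388 + A)*(1/(2*A)))/A = ((-388 + A)/(2*A))/A = (-388 + A)/(2*A²))
U(k) = -26 + 13*k³ (U(k) = (-2 + k³)*13 = -26 + 13*k³)
(171983 - 125*29)*(U(620) + R(590)) = (171983 - 125*29)*((-26 + 13*620³) + (½)*(-388 + 590)/590²) = (171983 - 3625)*((-26 + 13*238328000) + (½)*(1/348100)*202) = 168358*((-26 + 3098264000) + 101/348100) = 168358*(3098263974 + 101/348100) = 168358*(1078505689349501/348100) = 90787530423751644679/174050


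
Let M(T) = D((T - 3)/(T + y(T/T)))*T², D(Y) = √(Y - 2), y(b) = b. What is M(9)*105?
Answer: 1701*I*√35 ≈ 10063.0*I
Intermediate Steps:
D(Y) = √(-2 + Y)
M(T) = T²*√(-2 + (-3 + T)/(1 + T)) (M(T) = √(-2 + (T - 3)/(T + T/T))*T² = √(-2 + (-3 + T)/(T + 1))*T² = √(-2 + (-3 + T)/(1 + T))*T² = T²*√(-2 + (-3 + T)/(1 + T)))
M(9)*105 = (9²*√((-5 - 1*9)/(1 + 9)))*105 = (81*√((-5 - 9)/10))*105 = (81*√((⅒)*(-14)))*105 = (81*√(-7/5))*105 = (81*(I*√35/5))*105 = (81*I*√35/5)*105 = 1701*I*√35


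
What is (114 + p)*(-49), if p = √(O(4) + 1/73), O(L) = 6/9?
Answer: -5586 - 49*√32631/219 ≈ -5626.4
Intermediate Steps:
O(L) = ⅔ (O(L) = 6*(⅑) = ⅔)
p = √32631/219 (p = √(⅔ + 1/73) = √(149/219) = √32631/219 ≈ 0.82484)
(114 + p)*(-49) = (114 + √32631/219)*(-49) = -5586 - 49*√32631/219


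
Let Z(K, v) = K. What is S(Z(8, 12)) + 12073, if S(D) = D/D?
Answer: 12074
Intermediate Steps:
S(D) = 1
S(Z(8, 12)) + 12073 = 1 + 12073 = 12074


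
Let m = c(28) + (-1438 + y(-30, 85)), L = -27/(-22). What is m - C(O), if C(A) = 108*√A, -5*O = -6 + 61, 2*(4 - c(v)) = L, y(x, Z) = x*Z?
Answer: -175323/44 - 108*I*√11 ≈ -3984.6 - 358.2*I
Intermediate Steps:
y(x, Z) = Z*x
L = 27/22 (L = -27*(-1/22) = 27/22 ≈ 1.2273)
c(v) = 149/44 (c(v) = 4 - ½*27/22 = 4 - 27/44 = 149/44)
O = -11 (O = -(-6 + 61)/5 = -⅕*55 = -11)
m = -175323/44 (m = 149/44 + (-1438 + 85*(-30)) = 149/44 + (-1438 - 2550) = 149/44 - 3988 = -175323/44 ≈ -3984.6)
m - C(O) = -175323/44 - 108*√(-11) = -175323/44 - 108*I*√11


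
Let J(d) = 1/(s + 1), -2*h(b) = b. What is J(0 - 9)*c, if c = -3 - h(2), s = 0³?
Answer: -2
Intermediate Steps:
s = 0
h(b) = -b/2
J(d) = 1 (J(d) = 1/(0 + 1) = 1/1 = 1)
c = -2 (c = -3 - (-1)*2/2 = -3 - 1*(-1) = -3 + 1 = -2)
J(0 - 9)*c = 1*(-2) = -2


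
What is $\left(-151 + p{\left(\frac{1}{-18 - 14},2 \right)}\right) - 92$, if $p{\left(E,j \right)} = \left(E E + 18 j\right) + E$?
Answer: $- \frac{211999}{1024} \approx -207.03$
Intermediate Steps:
$p{\left(E,j \right)} = E + E^{2} + 18 j$ ($p{\left(E,j \right)} = \left(E^{2} + 18 j\right) + E = E + E^{2} + 18 j$)
$\left(-151 + p{\left(\frac{1}{-18 - 14},2 \right)}\right) - 92 = \left(-151 + \left(\frac{1}{-18 - 14} + \left(\frac{1}{-18 - 14}\right)^{2} + 18 \cdot 2\right)\right) - 92 = \left(-151 + \left(\frac{1}{-32} + \left(\frac{1}{-32}\right)^{2} + 36\right)\right) - 92 = \left(-151 + \left(- \frac{1}{32} + \left(- \frac{1}{32}\right)^{2} + 36\right)\right) - 92 = \left(-151 + \left(- \frac{1}{32} + \frac{1}{1024} + 36\right)\right) - 92 = \left(-151 + \frac{36833}{1024}\right) - 92 = - \frac{117791}{1024} - 92 = - \frac{211999}{1024}$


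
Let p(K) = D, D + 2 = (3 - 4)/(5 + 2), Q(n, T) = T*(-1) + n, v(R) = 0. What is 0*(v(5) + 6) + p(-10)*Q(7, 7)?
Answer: 0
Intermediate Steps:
Q(n, T) = n - T (Q(n, T) = -T + n = n - T)
D = -15/7 (D = -2 + (3 - 4)/(5 + 2) = -2 - 1/7 = -2 - 1*⅐ = -2 - ⅐ = -15/7 ≈ -2.1429)
p(K) = -15/7
0*(v(5) + 6) + p(-10)*Q(7, 7) = 0*(0 + 6) - 15*(7 - 1*7)/7 = 0*6 - 15*(7 - 7)/7 = 0 - 15/7*0 = 0 + 0 = 0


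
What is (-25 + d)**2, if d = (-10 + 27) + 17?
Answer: 81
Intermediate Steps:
d = 34 (d = 17 + 17 = 34)
(-25 + d)**2 = (-25 + 34)**2 = 9**2 = 81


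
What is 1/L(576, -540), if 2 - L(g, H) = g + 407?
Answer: -1/981 ≈ -0.0010194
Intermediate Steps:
L(g, H) = -405 - g (L(g, H) = 2 - (g + 407) = 2 - (407 + g) = 2 + (-407 - g) = -405 - g)
1/L(576, -540) = 1/(-405 - 1*576) = 1/(-405 - 576) = 1/(-981) = -1/981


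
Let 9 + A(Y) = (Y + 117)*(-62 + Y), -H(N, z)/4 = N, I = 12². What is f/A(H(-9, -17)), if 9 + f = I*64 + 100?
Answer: -9307/3987 ≈ -2.3343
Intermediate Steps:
I = 144
H(N, z) = -4*N
f = 9307 (f = -9 + (144*64 + 100) = -9 + (9216 + 100) = -9 + 9316 = 9307)
A(Y) = -9 + (-62 + Y)*(117 + Y) (A(Y) = -9 + (Y + 117)*(-62 + Y) = -9 + (117 + Y)*(-62 + Y) = -9 + (-62 + Y)*(117 + Y))
f/A(H(-9, -17)) = 9307/(-7263 + (-4*(-9))² + 55*(-4*(-9))) = 9307/(-7263 + 36² + 55*36) = 9307/(-7263 + 1296 + 1980) = 9307/(-3987) = 9307*(-1/3987) = -9307/3987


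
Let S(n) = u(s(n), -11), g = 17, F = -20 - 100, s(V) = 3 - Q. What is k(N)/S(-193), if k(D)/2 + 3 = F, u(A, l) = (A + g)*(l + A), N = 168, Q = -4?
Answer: 41/16 ≈ 2.5625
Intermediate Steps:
s(V) = 7 (s(V) = 3 - 1*(-4) = 3 + 4 = 7)
F = -120
u(A, l) = (17 + A)*(A + l) (u(A, l) = (A + 17)*(l + A) = (17 + A)*(A + l))
k(D) = -246 (k(D) = -6 + 2*(-120) = -6 - 240 = -246)
S(n) = -96 (S(n) = 7**2 + 17*7 + 17*(-11) + 7*(-11) = 49 + 119 - 187 - 77 = -96)
k(N)/S(-193) = -246/(-96) = -246*(-1/96) = 41/16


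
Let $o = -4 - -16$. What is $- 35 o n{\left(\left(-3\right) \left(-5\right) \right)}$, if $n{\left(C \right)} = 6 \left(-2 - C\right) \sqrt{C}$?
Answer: $42840 \sqrt{15} \approx 1.6592 \cdot 10^{5}$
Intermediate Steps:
$n{\left(C \right)} = 6 \sqrt{C} \left(-2 - C\right)$
$o = 12$ ($o = -4 + 16 = 12$)
$- 35 o n{\left(\left(-3\right) \left(-5\right) \right)} = \left(-35\right) 12 \cdot 6 \sqrt{\left(-3\right) \left(-5\right)} \left(-2 - \left(-3\right) \left(-5\right)\right) = - 420 \cdot 6 \sqrt{15} \left(-2 - 15\right) = - 420 \cdot 6 \sqrt{15} \left(-17\right) = - 420 \left(- 102 \sqrt{15}\right) = 42840 \sqrt{15}$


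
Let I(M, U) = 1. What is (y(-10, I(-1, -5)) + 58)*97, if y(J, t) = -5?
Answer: 5141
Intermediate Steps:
(y(-10, I(-1, -5)) + 58)*97 = (-5 + 58)*97 = 53*97 = 5141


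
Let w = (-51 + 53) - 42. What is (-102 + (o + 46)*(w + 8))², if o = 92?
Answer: 20412324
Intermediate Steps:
w = -40 (w = 2 - 42 = -40)
(-102 + (o + 46)*(w + 8))² = (-102 + (92 + 46)*(-40 + 8))² = (-102 + 138*(-32))² = (-102 - 4416)² = (-4518)² = 20412324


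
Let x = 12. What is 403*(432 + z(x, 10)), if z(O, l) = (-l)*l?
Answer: 133796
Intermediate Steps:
z(O, l) = -l²
403*(432 + z(x, 10)) = 403*(432 - 1*10²) = 403*(432 - 1*100) = 403*(432 - 100) = 403*332 = 133796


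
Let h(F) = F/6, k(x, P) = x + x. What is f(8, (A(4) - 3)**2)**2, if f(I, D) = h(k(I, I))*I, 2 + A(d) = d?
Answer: 4096/9 ≈ 455.11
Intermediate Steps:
A(d) = -2 + d
k(x, P) = 2*x
h(F) = F/6 (h(F) = F*(1/6) = F/6)
f(I, D) = I**2/3 (f(I, D) = ((2*I)/6)*I = (I/3)*I = I**2/3)
f(8, (A(4) - 3)**2)**2 = ((1/3)*8**2)**2 = ((1/3)*64)**2 = (64/3)**2 = 4096/9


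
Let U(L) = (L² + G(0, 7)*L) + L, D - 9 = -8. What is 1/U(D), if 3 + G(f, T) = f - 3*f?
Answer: -1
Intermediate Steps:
D = 1 (D = 9 - 8 = 1)
G(f, T) = -3 - 2*f (G(f, T) = -3 + (f - 3*f) = -3 - 2*f)
U(L) = L² - 2*L (U(L) = (L² + (-3 - 2*0)*L) + L = (L² + (-3 + 0)*L) + L = (L² - 3*L) + L = L² - 2*L)
1/U(D) = 1/(1*(-2 + 1)) = 1/(1*(-1)) = 1/(-1) = -1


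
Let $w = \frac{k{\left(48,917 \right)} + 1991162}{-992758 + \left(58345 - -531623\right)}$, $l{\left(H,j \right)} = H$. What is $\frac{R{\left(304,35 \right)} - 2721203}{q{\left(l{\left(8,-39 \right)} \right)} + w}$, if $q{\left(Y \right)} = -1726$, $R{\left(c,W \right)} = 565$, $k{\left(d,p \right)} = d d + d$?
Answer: $\frac{547922890010}{348604527} \approx 1571.8$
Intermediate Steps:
$k{\left(d,p \right)} = d + d^{2}$ ($k{\left(d,p \right)} = d^{2} + d = d + d^{2}$)
$w = - \frac{996757}{201395}$ ($w = \frac{48 \left(1 + 48\right) + 1991162}{-992758 + \left(58345 - -531623\right)} = \frac{48 \cdot 49 + 1991162}{-992758 + \left(58345 + 531623\right)} = \frac{2352 + 1991162}{-992758 + 589968} = \frac{1993514}{-402790} = 1993514 \left(- \frac{1}{402790}\right) = - \frac{996757}{201395} \approx -4.9493$)
$\frac{R{\left(304,35 \right)} - 2721203}{q{\left(l{\left(8,-39 \right)} \right)} + w} = \frac{565 - 2721203}{-1726 - \frac{996757}{201395}} = - \frac{2720638}{- \frac{348604527}{201395}} = \left(-2720638\right) \left(- \frac{201395}{348604527}\right) = \frac{547922890010}{348604527}$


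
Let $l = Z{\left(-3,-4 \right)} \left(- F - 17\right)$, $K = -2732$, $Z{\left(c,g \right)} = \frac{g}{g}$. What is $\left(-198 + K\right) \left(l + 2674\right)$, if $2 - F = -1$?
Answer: $-7776220$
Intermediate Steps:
$Z{\left(c,g \right)} = 1$
$F = 3$ ($F = 2 - -1 = 2 + 1 = 3$)
$l = -20$ ($l = 1 \left(\left(-1\right) 3 - 17\right) = 1 \left(-3 - 17\right) = 1 \left(-20\right) = -20$)
$\left(-198 + K\right) \left(l + 2674\right) = \left(-198 - 2732\right) \left(-20 + 2674\right) = \left(-2930\right) 2654 = -7776220$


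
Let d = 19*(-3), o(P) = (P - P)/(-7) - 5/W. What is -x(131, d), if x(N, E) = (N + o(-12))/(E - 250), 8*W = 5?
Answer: 123/307 ≈ 0.40065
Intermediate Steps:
W = 5/8 (W = (1/8)*5 = 5/8 ≈ 0.62500)
o(P) = -8 (o(P) = (P - P)/(-7) - 5/5/8 = 0*(-1/7) - 5*8/5 = 0 - 8 = -8)
d = -57
x(N, E) = (-8 + N)/(-250 + E) (x(N, E) = (N - 8)/(E - 250) = (-8 + N)/(-250 + E))
-x(131, d) = -(-8 + 131)/(-250 - 57) = -123/(-307) = -(-1)*123/307 = -1*(-123/307) = 123/307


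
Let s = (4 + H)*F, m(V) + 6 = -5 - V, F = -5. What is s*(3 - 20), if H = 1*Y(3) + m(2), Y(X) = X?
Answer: -510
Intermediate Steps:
m(V) = -11 - V (m(V) = -6 + (-5 - V) = -11 - V)
H = -10 (H = 1*3 + (-11 - 1*2) = 3 + (-11 - 2) = 3 - 13 = -10)
s = 30 (s = (4 - 10)*(-5) = -6*(-5) = 30)
s*(3 - 20) = 30*(3 - 20) = 30*(-17) = -510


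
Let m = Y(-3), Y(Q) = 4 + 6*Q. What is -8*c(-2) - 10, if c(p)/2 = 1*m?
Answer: 214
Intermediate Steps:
m = -14 (m = 4 + 6*(-3) = 4 - 18 = -14)
c(p) = -28 (c(p) = 2*(1*(-14)) = 2*(-14) = -28)
-8*c(-2) - 10 = -8*(-28) - 10 = 224 - 10 = 214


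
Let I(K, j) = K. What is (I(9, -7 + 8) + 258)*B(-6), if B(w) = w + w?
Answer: -3204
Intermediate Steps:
B(w) = 2*w
(I(9, -7 + 8) + 258)*B(-6) = (9 + 258)*(2*(-6)) = 267*(-12) = -3204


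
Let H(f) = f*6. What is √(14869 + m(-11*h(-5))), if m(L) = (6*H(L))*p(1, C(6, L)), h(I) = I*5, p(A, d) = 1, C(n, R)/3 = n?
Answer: √24769 ≈ 157.38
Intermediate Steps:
C(n, R) = 3*n
H(f) = 6*f
h(I) = 5*I
m(L) = 36*L (m(L) = (6*(6*L))*1 = (36*L)*1 = 36*L)
√(14869 + m(-11*h(-5))) = √(14869 + 36*(-55*(-5))) = √(14869 + 36*(-11*(-25))) = √(14869 + 36*275) = √(14869 + 9900) = √24769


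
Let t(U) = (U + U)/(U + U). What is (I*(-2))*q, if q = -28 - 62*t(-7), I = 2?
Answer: 360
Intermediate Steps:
t(U) = 1 (t(U) = (2*U)/((2*U)) = (2*U)*(1/(2*U)) = 1)
q = -90 (q = -28 - 62*1 = -28 - 62 = -90)
(I*(-2))*q = (2*(-2))*(-90) = -4*(-90) = 360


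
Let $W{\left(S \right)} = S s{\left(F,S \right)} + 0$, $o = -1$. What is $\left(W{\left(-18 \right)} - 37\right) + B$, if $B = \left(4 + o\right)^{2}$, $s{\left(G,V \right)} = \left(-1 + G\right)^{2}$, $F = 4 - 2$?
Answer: $-46$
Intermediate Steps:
$F = 2$
$B = 9$ ($B = \left(4 - 1\right)^{2} = 3^{2} = 9$)
$W{\left(S \right)} = S$ ($W{\left(S \right)} = S \left(-1 + 2\right)^{2} + 0 = S 1^{2} + 0 = S 1 + 0 = S + 0 = S$)
$\left(W{\left(-18 \right)} - 37\right) + B = \left(-18 - 37\right) + 9 = -55 + 9 = -46$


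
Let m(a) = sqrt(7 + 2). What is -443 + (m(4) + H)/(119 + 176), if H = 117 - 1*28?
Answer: -130593/295 ≈ -442.69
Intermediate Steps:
m(a) = 3 (m(a) = sqrt(9) = 3)
H = 89 (H = 117 - 28 = 89)
-443 + (m(4) + H)/(119 + 176) = -443 + (3 + 89)/(119 + 176) = -443 + 92/295 = -130593/295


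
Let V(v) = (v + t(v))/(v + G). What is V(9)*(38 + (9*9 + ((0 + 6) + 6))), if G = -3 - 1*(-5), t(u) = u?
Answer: 2358/11 ≈ 214.36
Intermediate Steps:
G = 2 (G = -3 + 5 = 2)
V(v) = 2*v/(2 + v) (V(v) = (v + v)/(v + 2) = (2*v)/(2 + v) = 2*v/(2 + v))
V(9)*(38 + (9*9 + ((0 + 6) + 6))) = (2*9/(2 + 9))*(38 + (9*9 + ((0 + 6) + 6))) = (2*9/11)*(38 + (81 + (6 + 6))) = (2*9*(1/11))*(38 + (81 + 12)) = 18*(38 + 93)/11 = (18/11)*131 = 2358/11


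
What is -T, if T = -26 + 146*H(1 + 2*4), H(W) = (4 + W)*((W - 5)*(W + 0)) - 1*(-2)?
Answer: -68594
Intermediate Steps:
H(W) = 2 + W*(-5 + W)*(4 + W) (H(W) = (4 + W)*((-5 + W)*W) + 2 = (4 + W)*(W*(-5 + W)) + 2 = W*(-5 + W)*(4 + W) + 2 = 2 + W*(-5 + W)*(4 + W))
T = 68594 (T = -26 + 146*(2 + (1 + 2*4)**3 - (1 + 2*4)**2 - 20*(1 + 2*4)) = -26 + 146*(2 + (1 + 8)**3 - (1 + 8)**2 - 20*(1 + 8)) = -26 + 146*(2 + 9**3 - 1*9**2 - 20*9) = -26 + 146*(2 + 729 - 1*81 - 180) = -26 + 146*(2 + 729 - 81 - 180) = -26 + 146*470 = -26 + 68620 = 68594)
-T = -1*68594 = -68594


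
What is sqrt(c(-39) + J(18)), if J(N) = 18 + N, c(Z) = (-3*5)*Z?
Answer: 3*sqrt(69) ≈ 24.920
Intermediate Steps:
c(Z) = -15*Z
sqrt(c(-39) + J(18)) = sqrt(-15*(-39) + (18 + 18)) = sqrt(585 + 36) = sqrt(621) = 3*sqrt(69)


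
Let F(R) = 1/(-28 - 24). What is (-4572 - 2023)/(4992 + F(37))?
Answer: -342940/259583 ≈ -1.3211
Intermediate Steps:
F(R) = -1/52 (F(R) = 1/(-52) = -1/52)
(-4572 - 2023)/(4992 + F(37)) = (-4572 - 2023)/(4992 - 1/52) = -6595/259583/52 = -6595*52/259583 = -342940/259583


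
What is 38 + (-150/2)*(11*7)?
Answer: -5737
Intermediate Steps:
38 + (-150/2)*(11*7) = 38 - 150*½*77 = 38 - 75*77 = 38 - 5775 = -5737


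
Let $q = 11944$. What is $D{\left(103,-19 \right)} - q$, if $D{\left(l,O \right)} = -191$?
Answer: $-12135$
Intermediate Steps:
$D{\left(103,-19 \right)} - q = -191 - 11944 = -12135$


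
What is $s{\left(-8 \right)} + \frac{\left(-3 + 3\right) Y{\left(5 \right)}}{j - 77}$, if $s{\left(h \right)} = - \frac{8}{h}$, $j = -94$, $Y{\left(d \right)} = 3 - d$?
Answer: $1$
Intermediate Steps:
$s{\left(-8 \right)} + \frac{\left(-3 + 3\right) Y{\left(5 \right)}}{j - 77} = - \frac{8}{-8} + \frac{\left(-3 + 3\right) \left(3 - 5\right)}{-94 - 77} = \left(-8\right) \left(- \frac{1}{8}\right) + \frac{0 \left(3 - 5\right)}{-171} = 1 + 0 \left(-2\right) \left(- \frac{1}{171}\right) = 1 + 0 \left(- \frac{1}{171}\right) = 1 + 0 = 1$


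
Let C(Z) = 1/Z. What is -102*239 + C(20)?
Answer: -487559/20 ≈ -24378.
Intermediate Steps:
-102*239 + C(20) = -102*239 + 1/20 = -24378 + 1/20 = -487559/20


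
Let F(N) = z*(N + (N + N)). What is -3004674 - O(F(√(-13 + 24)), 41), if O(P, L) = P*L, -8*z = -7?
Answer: -3004674 - 861*√11/8 ≈ -3.0050e+6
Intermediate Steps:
z = 7/8 (z = -⅛*(-7) = 7/8 ≈ 0.87500)
F(N) = 21*N/8 (F(N) = 7*(N + (N + N))/8 = 7*(N + 2*N)/8 = 7*(3*N)/8 = 21*N/8)
O(P, L) = L*P
-3004674 - O(F(√(-13 + 24)), 41) = -3004674 - 41*21*√(-13 + 24)/8 = -3004674 - 41*21*√11/8 = -3004674 - 861*√11/8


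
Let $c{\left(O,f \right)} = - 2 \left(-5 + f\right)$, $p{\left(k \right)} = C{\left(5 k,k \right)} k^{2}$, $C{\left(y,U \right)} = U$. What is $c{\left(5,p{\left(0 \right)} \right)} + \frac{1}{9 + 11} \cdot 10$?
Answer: $\frac{21}{2} \approx 10.5$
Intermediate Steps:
$p{\left(k \right)} = k^{3}$ ($p{\left(k \right)} = k k^{2} = k^{3}$)
$c{\left(O,f \right)} = 10 - 2 f$
$c{\left(5,p{\left(0 \right)} \right)} + \frac{1}{9 + 11} \cdot 10 = \left(10 - 2 \cdot 0^{3}\right) + \frac{1}{9 + 11} \cdot 10 = \left(10 - 0\right) + \frac{1}{20} \cdot 10 = \left(10 + 0\right) + \frac{1}{20} \cdot 10 = 10 + \frac{1}{2} = \frac{21}{2}$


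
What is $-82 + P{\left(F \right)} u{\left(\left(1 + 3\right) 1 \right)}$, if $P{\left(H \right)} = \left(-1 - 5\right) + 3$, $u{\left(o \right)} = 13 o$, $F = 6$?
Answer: $-238$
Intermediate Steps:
$P{\left(H \right)} = -3$ ($P{\left(H \right)} = -6 + 3 = -3$)
$-82 + P{\left(F \right)} u{\left(\left(1 + 3\right) 1 \right)} = -82 - 3 \cdot 13 \left(1 + 3\right) 1 = -82 - 3 \cdot 13 \cdot 4 \cdot 1 = -82 - 3 \cdot 13 \cdot 4 = -82 - 156 = -238$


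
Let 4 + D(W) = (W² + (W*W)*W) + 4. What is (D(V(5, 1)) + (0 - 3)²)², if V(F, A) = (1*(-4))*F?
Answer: 57623281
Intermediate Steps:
V(F, A) = -4*F
D(W) = W² + W³ (D(W) = -4 + ((W² + (W*W)*W) + 4) = -4 + ((W² + W²*W) + 4) = -4 + ((W² + W³) + 4) = -4 + (4 + W² + W³) = W² + W³)
(D(V(5, 1)) + (0 - 3)²)² = ((-4*5)²*(1 - 4*5) + (0 - 3)²)² = ((-20)²*(1 - 20) + (-3)²)² = (400*(-19) + 9)² = (-7600 + 9)² = (-7591)² = 57623281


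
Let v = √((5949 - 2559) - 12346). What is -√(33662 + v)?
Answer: -√(33662 + 2*I*√2239) ≈ -183.47 - 0.2579*I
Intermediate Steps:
v = 2*I*√2239 (v = √(3390 - 12346) = √(-8956) = 2*I*√2239 ≈ 94.636*I)
-√(33662 + v) = -√(33662 + 2*I*√2239)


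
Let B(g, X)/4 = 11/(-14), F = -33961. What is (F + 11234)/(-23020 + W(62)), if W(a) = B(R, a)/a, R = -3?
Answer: 4931759/4995351 ≈ 0.98727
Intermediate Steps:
B(g, X) = -22/7 (B(g, X) = 4*(11/(-14)) = 4*(11*(-1/14)) = 4*(-11/14) = -22/7)
W(a) = -22/(7*a)
(F + 11234)/(-23020 + W(62)) = (-33961 + 11234)/(-23020 - 22/7/62) = -22727/(-23020 - 22/7*1/62) = -22727/(-23020 - 11/217) = -22727/(-4995351/217) = -22727*(-217/4995351) = 4931759/4995351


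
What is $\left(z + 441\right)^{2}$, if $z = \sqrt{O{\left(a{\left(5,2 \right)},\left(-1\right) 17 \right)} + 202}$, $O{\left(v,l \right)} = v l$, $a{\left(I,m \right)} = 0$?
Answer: $\left(441 + \sqrt{202}\right)^{2} \approx 2.0722 \cdot 10^{5}$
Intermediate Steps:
$O{\left(v,l \right)} = l v$
$z = \sqrt{202}$ ($z = \sqrt{\left(-1\right) 17 \cdot 0 + 202} = \sqrt{\left(-17\right) 0 + 202} = \sqrt{0 + 202} = \sqrt{202} \approx 14.213$)
$\left(z + 441\right)^{2} = \left(\sqrt{202} + 441\right)^{2} = \left(441 + \sqrt{202}\right)^{2}$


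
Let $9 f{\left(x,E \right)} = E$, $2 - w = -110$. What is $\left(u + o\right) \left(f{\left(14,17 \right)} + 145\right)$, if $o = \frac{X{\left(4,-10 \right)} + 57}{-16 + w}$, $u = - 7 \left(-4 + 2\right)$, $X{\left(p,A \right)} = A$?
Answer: $\frac{919451}{432} \approx 2128.4$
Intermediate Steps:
$w = 112$ ($w = 2 - -110 = 2 + 110 = 112$)
$f{\left(x,E \right)} = \frac{E}{9}$
$u = 14$ ($u = \left(-7\right) \left(-2\right) = 14$)
$o = \frac{47}{96}$ ($o = \frac{-10 + 57}{-16 + 112} = \frac{47}{96} \approx 0.48958$)
$\left(u + o\right) \left(f{\left(14,17 \right)} + 145\right) = \left(14 + \frac{47}{96}\right) \left(\frac{1}{9} \cdot 17 + 145\right) = \frac{1391 \left(\frac{17}{9} + 145\right)}{96} = \frac{1391}{96} \cdot \frac{1322}{9} = \frac{919451}{432}$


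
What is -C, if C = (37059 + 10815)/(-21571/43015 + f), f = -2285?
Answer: 343216685/16385141 ≈ 20.947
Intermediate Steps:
C = -343216685/16385141 (C = (37059 + 10815)/(-21571/43015 - 2285) = 47874/(-21571*1/43015 - 2285) = 47874/(-21571/43015 - 2285) = 47874/(-98310846/43015) = 47874*(-43015/98310846) = -343216685/16385141 ≈ -20.947)
-C = -1*(-343216685/16385141) = 343216685/16385141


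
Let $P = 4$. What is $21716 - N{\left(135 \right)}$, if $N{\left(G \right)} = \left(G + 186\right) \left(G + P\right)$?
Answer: $-22903$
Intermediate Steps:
$N{\left(G \right)} = \left(4 + G\right) \left(186 + G\right)$ ($N{\left(G \right)} = \left(G + 186\right) \left(G + 4\right) = \left(186 + G\right) \left(4 + G\right) = \left(4 + G\right) \left(186 + G\right)$)
$21716 - N{\left(135 \right)} = 21716 - \left(744 + 135^{2} + 190 \cdot 135\right) = 21716 - \left(744 + 18225 + 25650\right) = 21716 - 44619 = -22903$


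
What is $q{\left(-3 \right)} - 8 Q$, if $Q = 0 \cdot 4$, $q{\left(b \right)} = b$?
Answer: $-3$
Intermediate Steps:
$Q = 0$
$q{\left(-3 \right)} - 8 Q = -3 - 0 = -3 + 0 = -3$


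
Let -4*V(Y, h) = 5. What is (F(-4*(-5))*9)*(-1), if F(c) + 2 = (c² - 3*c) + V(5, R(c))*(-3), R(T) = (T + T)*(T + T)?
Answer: -12303/4 ≈ -3075.8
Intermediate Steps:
R(T) = 4*T² (R(T) = (2*T)*(2*T) = 4*T²)
V(Y, h) = -5/4 (V(Y, h) = -¼*5 = -5/4)
F(c) = 7/4 + c² - 3*c (F(c) = -2 + ((c² - 3*c) - 5/4*(-3)) = -2 + ((c² - 3*c) + 15/4) = -2 + (15/4 + c² - 3*c) = 7/4 + c² - 3*c)
(F(-4*(-5))*9)*(-1) = ((7/4 + (-4*(-5))² - (-12)*(-5))*9)*(-1) = ((7/4 + 20² - 3*20)*9)*(-1) = ((7/4 + 400 - 60)*9)*(-1) = ((1367/4)*9)*(-1) = (12303/4)*(-1) = -12303/4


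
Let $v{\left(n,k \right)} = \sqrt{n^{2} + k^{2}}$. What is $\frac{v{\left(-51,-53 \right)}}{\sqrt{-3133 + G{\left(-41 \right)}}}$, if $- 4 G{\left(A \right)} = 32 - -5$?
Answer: $- \frac{2 i \sqrt{67998290}}{12569} \approx - 1.3121 i$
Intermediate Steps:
$G{\left(A \right)} = - \frac{37}{4}$ ($G{\left(A \right)} = - \frac{32 - -5}{4} = - \frac{32 + 5}{4} = \left(- \frac{1}{4}\right) 37 = - \frac{37}{4}$)
$v{\left(n,k \right)} = \sqrt{k^{2} + n^{2}}$
$\frac{v{\left(-51,-53 \right)}}{\sqrt{-3133 + G{\left(-41 \right)}}} = \frac{\sqrt{\left(-53\right)^{2} + \left(-51\right)^{2}}}{\sqrt{-3133 - \frac{37}{4}}} = \frac{\sqrt{2809 + 2601}}{\sqrt{- \frac{12569}{4}}} = \frac{\sqrt{5410}}{\frac{1}{2} i \sqrt{12569}} = \sqrt{5410} \left(- \frac{2 i \sqrt{12569}}{12569}\right) = - \frac{2 i \sqrt{67998290}}{12569}$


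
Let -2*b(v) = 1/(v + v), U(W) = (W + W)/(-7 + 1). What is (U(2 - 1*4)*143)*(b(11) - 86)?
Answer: -49205/6 ≈ -8200.8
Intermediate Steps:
U(W) = -W/3 (U(W) = (2*W)/(-6) = (2*W)*(-⅙) = -W/3)
b(v) = -1/(4*v) (b(v) = -1/(2*(v + v)) = -1/(2*v)/2 = -1/(4*v))
(U(2 - 1*4)*143)*(b(11) - 86) = (-(2 - 1*4)/3*143)*(-¼/11 - 86) = (-(2 - 4)/3*143)*(-¼*1/11 - 86) = (-⅓*(-2)*143)*(-1/44 - 86) = ((⅔)*143)*(-3785/44) = (286/3)*(-3785/44) = -49205/6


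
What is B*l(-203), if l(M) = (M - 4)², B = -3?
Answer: -128547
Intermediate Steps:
l(M) = (-4 + M)²
B*l(-203) = -3*(-4 - 203)² = -3*(-207)² = -3*42849 = -128547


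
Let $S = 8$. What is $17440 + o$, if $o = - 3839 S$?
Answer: $-13272$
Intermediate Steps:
$o = -30712$ ($o = \left(-3839\right) 8 = -30712$)
$17440 + o = 17440 - 30712 = -13272$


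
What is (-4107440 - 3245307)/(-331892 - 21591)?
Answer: 7352747/353483 ≈ 20.801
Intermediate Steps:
(-4107440 - 3245307)/(-331892 - 21591) = -7352747/(-353483) = -7352747*(-1/353483) = 7352747/353483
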